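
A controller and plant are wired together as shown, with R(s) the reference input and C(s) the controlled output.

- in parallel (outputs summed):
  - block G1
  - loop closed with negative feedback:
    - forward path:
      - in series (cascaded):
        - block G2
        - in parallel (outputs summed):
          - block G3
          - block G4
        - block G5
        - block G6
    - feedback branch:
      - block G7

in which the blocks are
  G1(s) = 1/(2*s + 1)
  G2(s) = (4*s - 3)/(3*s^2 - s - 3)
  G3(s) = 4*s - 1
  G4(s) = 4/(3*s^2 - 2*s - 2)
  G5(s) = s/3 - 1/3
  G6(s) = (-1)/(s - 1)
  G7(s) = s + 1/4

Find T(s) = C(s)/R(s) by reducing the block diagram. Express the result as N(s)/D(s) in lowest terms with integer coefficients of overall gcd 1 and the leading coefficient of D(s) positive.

Step 1: combine G3, G4 in parallel; result (12*s^3 - 11*s^2 - 6*s + 6)/(3*s^2 - 2*s - 2)
Step 2: reduce the series chain G2, (G3+G4), G5, G6; result (-48*s^4 + 80*s^3 - 9*s^2 - 42*s + 18)/(27*s^4 - 27*s^3 - 39*s^2 + 24*s + 18)
Step 3: reduce the feedback loop with forward (G2*(G3+G4)*G5*G6) and return G7; result (192*s^4 - 320*s^3 + 36*s^2 + 168*s - 72)/(192*s^5 - 380*s^4 + 64*s^3 + 333*s^2 - 126*s - 90)
Step 4: add G1, [(G2*(G3+G4)*G5*G6)/(1+(G2*(G3+G4)*G5*G6)*G7)] (parallel), giving the overall T(s)

Hence the answer: (576*s^5 - 828*s^4 - 184*s^3 + 705*s^2 - 102*s - 162)/(384*s^6 - 568*s^5 - 252*s^4 + 730*s^3 + 81*s^2 - 306*s - 90)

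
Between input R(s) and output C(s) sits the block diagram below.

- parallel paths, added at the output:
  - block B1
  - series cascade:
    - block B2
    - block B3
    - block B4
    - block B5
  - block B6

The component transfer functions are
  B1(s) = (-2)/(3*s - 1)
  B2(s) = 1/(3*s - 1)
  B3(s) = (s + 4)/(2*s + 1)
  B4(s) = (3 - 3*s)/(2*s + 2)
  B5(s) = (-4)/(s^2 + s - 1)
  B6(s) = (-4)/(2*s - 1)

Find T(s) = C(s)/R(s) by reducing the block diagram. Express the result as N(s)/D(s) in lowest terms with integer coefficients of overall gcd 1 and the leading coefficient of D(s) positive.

Step 1: reduce the series chain B2, B3, B4, B5, giving (6*s^2 + 18*s - 24)/(6*s^5 + 13*s^4 + s^3 - 8*s^2 - s + 1)
Step 2: add B1, (B2*B3*B4*B5), B6 (parallel), which is the overall transfer function T(s) = C(s)/R(s) in lowest terms

Final answer: (-32*s^5 - 68*s^4 + 10*s^3 + 74*s^2 - 62*s + 18)/(12*s^6 + 20*s^5 - 11*s^4 - 17*s^3 + 6*s^2 + 3*s - 1)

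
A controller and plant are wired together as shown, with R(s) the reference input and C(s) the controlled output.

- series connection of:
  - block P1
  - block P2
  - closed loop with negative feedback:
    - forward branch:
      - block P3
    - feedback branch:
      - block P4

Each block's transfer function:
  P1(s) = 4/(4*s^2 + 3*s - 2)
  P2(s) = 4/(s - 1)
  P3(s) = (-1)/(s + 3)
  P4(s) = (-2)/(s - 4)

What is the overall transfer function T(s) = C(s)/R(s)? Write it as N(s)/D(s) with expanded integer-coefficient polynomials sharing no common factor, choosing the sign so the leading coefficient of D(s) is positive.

Reducing step by step:

1. close the feedback loop around P3, P4 gives (4 - s)/(s^2 - s - 10)
2. multiply P1, P2, [P3/(1+P3*P4)] (series): this yields T(s), and no further normalization is needed

Answer: (64 - 16*s)/(4*s^5 - 5*s^4 - 44*s^3 + 17*s^2 + 48*s - 20)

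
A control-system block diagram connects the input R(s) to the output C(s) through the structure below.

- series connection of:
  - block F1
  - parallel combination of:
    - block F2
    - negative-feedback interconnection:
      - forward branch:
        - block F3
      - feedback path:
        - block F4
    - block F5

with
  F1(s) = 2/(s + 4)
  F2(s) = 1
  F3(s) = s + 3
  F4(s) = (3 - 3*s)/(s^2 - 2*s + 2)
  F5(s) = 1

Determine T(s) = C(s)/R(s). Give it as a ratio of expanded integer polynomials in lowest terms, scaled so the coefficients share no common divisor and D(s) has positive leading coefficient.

[1] apply the feedback formula to F3, F4, giving (-s^3 - s^2 + 4*s - 6)/(2*s^2 + 8*s - 11)
[2] parallel reduction of F2, [F3/(1+F3*F4)], F5, giving (-s^3 + 3*s^2 + 20*s - 28)/(2*s^2 + 8*s - 11)
[3] combine F1, (F2+[F3/(1+F3*F4)]+F5) in series: this yields T(s), and no further normalization is needed

Therefore the answer is (-2*s^3 + 6*s^2 + 40*s - 56)/(2*s^3 + 16*s^2 + 21*s - 44).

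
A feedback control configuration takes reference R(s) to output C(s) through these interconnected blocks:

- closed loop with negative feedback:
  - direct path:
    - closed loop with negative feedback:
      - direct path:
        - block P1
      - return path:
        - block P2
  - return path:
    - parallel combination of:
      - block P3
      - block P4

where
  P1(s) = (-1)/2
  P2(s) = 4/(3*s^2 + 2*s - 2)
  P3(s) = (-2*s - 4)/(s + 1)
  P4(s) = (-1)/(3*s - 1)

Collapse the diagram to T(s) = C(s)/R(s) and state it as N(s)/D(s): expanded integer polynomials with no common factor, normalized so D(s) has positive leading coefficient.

First reduce the diagram to T(s).

Step 1. reduce the feedback loop with forward P1 and return P2: (-3*s^2 - 2*s + 2)/(6*s^2 + 4*s - 8)
Step 2. combine P3, P4 in parallel: (-6*s^2 - 11*s + 3)/(3*s^2 + 2*s - 1)
Step 3. collapse the loop ([P1/(1+P1*P2)] forward, (P3+P4) return), which is the overall transfer function T(s) = C(s)/R(s) in lowest terms

Answer: (-9*s^4 - 12*s^3 + 5*s^2 + 6*s - 2)/(36*s^4 + 69*s^3 - 21*s^2 - 48*s + 14)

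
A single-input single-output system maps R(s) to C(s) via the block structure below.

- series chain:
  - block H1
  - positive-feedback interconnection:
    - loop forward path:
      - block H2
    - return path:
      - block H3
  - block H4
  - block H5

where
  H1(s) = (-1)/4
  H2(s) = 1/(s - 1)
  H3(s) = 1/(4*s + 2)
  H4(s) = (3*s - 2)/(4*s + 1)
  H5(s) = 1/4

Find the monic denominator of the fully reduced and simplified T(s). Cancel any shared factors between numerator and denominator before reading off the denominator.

Answer: s^3 - s^2/4 - 7*s/8 - 3/16

Working:
[1] apply the feedback formula to H2, H3 -> (4*s + 2)/(4*s^2 - 2*s - 3)
[2] combine H1, [H2/(1-H2*H3)], H4, H5 in series -> (-6*s^2 + s + 2)/(128*s^3 - 32*s^2 - 112*s - 24)
Step 2 gives the fully reduced T(s), with no common factor left to cancel. The denominator's leading coefficient is 128, so divide each of its coefficients by 128 to get the monic form.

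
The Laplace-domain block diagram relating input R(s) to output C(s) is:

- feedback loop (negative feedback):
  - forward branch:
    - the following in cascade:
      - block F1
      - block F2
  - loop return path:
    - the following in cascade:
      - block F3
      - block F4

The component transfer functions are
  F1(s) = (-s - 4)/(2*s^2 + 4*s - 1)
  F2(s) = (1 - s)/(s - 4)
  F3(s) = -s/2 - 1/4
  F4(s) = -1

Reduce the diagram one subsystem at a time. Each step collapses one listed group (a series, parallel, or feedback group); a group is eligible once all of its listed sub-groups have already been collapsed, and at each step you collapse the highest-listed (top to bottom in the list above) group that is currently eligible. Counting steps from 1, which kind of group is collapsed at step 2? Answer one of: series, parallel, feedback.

Reducing step by step:

[1] combine F1, F2 in series
[2] cascade F3, F4
[3] reduce the feedback loop with forward (F1*F2) and return (F3*F4)
At step 2 the group reduced is series.

Answer: series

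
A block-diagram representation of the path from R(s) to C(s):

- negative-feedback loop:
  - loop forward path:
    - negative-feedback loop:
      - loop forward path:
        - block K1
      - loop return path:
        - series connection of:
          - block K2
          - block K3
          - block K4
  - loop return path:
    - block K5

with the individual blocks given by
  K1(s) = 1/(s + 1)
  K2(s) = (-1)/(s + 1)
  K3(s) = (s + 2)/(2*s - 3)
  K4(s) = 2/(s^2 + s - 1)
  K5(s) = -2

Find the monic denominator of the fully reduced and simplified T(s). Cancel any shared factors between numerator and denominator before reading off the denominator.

The answer is s^5 - s^4/2 - 7*s^3/2 + 2*s^2 + 3*s/2 - 7/2.

Reasoning:
(1) reduce the series chain K2, K3, K4 gives (-2*s - 4)/(2*s^4 + s^3 - 6*s^2 - 2*s + 3)
(2) close the feedback loop around K1, (K2*K3*K4) gives (2*s^4 + s^3 - 6*s^2 - 2*s + 3)/(2*s^5 + 3*s^4 - 5*s^3 - 8*s^2 - s - 1)
(3) collapse the loop ([K1/(1+K1*(K2*K3*K4))] forward, K5 return) gives (2*s^4 + s^3 - 6*s^2 - 2*s + 3)/(2*s^5 - s^4 - 7*s^3 + 4*s^2 + 3*s - 7)
That last expression is T(s), already simplified. Scaling its denominator by 1/2 (the reciprocal of the leading coefficient) yields the monic denominator.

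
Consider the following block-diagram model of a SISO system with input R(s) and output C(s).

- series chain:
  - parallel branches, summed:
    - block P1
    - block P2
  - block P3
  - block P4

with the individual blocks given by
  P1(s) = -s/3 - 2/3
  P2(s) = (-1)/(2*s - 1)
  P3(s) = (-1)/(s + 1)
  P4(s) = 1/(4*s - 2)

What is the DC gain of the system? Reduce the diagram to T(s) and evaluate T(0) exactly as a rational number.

First reduce the diagram to T(s).

1. sum the parallel branches P1, P2; result (-2*s^2 - 3*s - 1)/(6*s - 3)
2. multiply (P1+P2), P3, P4 (series); result (2*s + 1)/(24*s^2 - 24*s + 6)
DC gain: substitute s = 0 into T(s) from step 2: T(0) = 1/6.

Answer: 1/6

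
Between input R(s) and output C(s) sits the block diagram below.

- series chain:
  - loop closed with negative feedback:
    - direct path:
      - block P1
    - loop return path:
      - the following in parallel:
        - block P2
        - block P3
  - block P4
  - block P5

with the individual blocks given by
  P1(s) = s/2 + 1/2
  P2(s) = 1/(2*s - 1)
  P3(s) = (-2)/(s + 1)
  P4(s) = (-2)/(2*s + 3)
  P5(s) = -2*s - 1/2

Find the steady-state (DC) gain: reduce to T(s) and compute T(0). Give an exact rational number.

Step 1: sum the parallel branches P2, P3 -> (3 - 3*s)/(2*s^2 + s - 1)
Step 2: reduce the feedback loop with forward P1 and return (P2+P3) -> 2*s - 1
Step 3: reduce the series chain [P1/(1+P1*(P2+P3))], P4, P5 -> (8*s^2 - 2*s - 1)/(2*s + 3)
Evaluating the step-3 result (the overall T(s)) at s = 0 gives T(0) = -1/3.

Therefore the answer is -1/3.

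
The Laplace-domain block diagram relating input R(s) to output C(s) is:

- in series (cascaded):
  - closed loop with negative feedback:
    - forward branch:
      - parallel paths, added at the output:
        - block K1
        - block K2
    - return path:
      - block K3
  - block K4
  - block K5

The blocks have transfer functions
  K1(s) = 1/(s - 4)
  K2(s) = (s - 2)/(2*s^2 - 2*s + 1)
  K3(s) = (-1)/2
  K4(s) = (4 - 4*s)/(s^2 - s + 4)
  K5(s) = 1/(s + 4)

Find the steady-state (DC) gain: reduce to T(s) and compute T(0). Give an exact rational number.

Reducing step by step:

Step 1: reduce the parallel group K1, K2 = (3*s^2 - 8*s + 9)/(2*s^3 - 10*s^2 + 9*s - 4)
Step 2: collapse the loop ((K1+K2) forward, K3 return) = (6*s^2 - 16*s + 18)/(4*s^3 - 23*s^2 + 26*s - 17)
Step 3: cascade [(K1+K2)/(1+(K1+K2)*K3)], K4, K5 = (-24*s^3 + 88*s^2 - 136*s + 72)/(4*s^6 - 11*s^5 - 43*s^4 + 125*s^3 - 419*s^2 + 416*s - 272)
Evaluating the step-3 result (the overall T(s)) at s = 0 gives T(0) = 72/(-272) = -9/34.

Answer: -9/34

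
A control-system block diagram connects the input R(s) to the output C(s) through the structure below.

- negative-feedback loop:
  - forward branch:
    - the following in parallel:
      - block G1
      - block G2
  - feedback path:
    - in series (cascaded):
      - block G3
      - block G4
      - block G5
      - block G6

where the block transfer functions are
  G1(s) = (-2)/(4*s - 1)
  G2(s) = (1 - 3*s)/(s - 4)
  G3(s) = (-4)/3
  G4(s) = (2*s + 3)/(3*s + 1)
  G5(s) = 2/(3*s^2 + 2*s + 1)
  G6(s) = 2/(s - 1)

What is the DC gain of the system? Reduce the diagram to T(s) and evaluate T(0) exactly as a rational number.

First reduce the diagram to T(s).

(1) combine G1, G2 in parallel, giving (-12*s^2 + 5*s + 7)/(4*s^2 - 17*s + 4)
(2) series reduction of G3, G4, G5, G6, giving (-32*s - 48)/(27*s^4 - 12*s^2 - 12*s - 3)
(3) collapse the loop ((G1+G2) forward, (G3*G4*G5*G6) return), giving (-324*s^5 - 189*s^4 + 144*s^3 + 228*s^2 + 120*s + 21)/(108*s^5 - 351*s^4 - 291*s^3 + 249*s^2 + 809*s + 348)
DC gain: substitute s = 0 into T(s) from step 3: T(0) = 21/348 = 7/116.

Answer: 7/116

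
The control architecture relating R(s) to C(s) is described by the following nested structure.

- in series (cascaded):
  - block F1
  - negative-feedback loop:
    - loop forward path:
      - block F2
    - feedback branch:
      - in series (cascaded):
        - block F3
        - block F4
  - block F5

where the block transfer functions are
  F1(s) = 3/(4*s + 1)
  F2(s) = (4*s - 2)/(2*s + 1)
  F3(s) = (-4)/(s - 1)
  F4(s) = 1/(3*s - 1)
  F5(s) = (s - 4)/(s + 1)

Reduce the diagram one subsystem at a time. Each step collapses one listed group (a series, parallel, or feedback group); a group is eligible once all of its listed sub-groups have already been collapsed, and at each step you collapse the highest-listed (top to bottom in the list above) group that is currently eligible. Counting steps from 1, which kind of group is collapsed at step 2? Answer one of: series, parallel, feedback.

Reducing step by step:

1. combine F3, F4 in series
2. feedback reduction of F2, (F3*F4)
3. cascade F1, [F2/(1+F2*(F3*F4))], F5
So the answer for step 2 is feedback.

Answer: feedback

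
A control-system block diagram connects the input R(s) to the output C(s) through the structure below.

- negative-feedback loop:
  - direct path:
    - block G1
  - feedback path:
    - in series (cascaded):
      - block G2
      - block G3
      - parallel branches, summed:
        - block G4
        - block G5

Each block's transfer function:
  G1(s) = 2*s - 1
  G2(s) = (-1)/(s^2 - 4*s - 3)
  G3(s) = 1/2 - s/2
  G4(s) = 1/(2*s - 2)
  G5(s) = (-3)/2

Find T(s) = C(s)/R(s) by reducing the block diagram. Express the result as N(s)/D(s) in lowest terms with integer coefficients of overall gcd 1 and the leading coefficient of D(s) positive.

(1) sum the parallel branches G4, G5 = (4 - 3*s)/(2*s - 2)
(2) combine G2, G3, (G4+G5) in series = (4 - 3*s)/(4*s^2 - 16*s - 12)
(3) collapse the loop (G1 forward, (G2*G3*(G4+G5)) return), which is the overall transfer function T(s) = C(s)/R(s) in lowest terms

Hence the answer: (-8*s^3 + 36*s^2 + 8*s - 12)/(2*s^2 + 5*s + 16)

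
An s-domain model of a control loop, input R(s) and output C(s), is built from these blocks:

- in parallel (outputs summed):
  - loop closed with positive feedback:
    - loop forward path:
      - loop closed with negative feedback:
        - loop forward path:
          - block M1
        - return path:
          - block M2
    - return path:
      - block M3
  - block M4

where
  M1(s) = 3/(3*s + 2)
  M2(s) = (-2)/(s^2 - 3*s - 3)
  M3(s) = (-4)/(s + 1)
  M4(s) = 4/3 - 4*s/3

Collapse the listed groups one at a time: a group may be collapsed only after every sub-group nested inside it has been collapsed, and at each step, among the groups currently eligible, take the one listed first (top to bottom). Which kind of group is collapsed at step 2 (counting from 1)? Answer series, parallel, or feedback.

The answer is feedback.

Reasoning:
(1) apply the feedback formula to M1, M2
(2) feedback reduction of [M1/(1+M1*M2)], M3
(3) sum the parallel branches [[M1/(1+M1*M2)]/(1-[M1/(1+M1*M2)]*M3)], M4
Step 2 collapses a feedback group.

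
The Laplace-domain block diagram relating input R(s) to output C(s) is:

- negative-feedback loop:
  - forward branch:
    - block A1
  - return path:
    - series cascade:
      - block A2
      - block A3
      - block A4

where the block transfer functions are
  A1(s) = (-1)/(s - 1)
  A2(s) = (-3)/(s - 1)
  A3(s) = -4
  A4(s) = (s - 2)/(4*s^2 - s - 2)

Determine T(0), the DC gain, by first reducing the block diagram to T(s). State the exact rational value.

Step 1 - reduce the series chain A2, A3, A4 -> (12*s - 24)/(4*s^3 - 5*s^2 - s + 2)
Step 2 - collapse the loop (A1 forward, (A2*A3*A4) return) -> (-4*s^3 + 5*s^2 + s - 2)/(4*s^4 - 9*s^3 + 4*s^2 - 9*s + 22)
Step 2 gives the overall T(s). Then T(0) = -2/22 = -1/11.

Therefore the answer is -1/11.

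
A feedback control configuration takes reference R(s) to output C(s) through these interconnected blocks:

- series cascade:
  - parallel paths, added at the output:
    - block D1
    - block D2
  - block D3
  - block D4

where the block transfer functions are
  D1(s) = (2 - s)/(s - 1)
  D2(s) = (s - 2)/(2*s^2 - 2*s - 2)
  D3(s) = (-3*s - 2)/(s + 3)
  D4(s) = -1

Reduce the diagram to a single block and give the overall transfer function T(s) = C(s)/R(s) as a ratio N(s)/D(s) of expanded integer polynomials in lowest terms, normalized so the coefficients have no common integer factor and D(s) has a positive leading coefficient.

The answer is (-6*s^4 + 17*s^3 - s^2 - 16*s - 4)/(2*s^4 + 2*s^3 - 12*s^2 + 2*s + 6).

Reasoning:
Step 1: combine D1, D2 in parallel gives (-2*s^3 + 7*s^2 - 5*s - 2)/(2*s^3 - 4*s^2 + 2)
Step 2: combine (D1+D2), D3, D4 in series; the result is T(s) itself (integer coefficients, no common factor, positive leading denominator coefficient)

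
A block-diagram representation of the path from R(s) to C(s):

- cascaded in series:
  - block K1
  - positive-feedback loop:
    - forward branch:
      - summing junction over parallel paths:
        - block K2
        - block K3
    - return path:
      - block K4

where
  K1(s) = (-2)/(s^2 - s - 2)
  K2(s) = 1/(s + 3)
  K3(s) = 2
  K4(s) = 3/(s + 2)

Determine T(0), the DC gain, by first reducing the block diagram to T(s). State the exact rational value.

Step 1 - reduce the parallel group K2, K3 = (2*s + 7)/(s + 3)
Step 2 - feedback reduction of (K2+K3), K4 = (2*s^2 + 11*s + 14)/(s^2 - s - 15)
Step 3 - reduce the series chain K1, [(K2+K3)/(1-(K2+K3)*K4)] = (-4*s^2 - 22*s - 28)/(s^4 - 2*s^3 - 16*s^2 + 17*s + 30)
The step-3 result is T(s). Setting s = 0: T(0) = -28/30 = -14/15.

Answer: -14/15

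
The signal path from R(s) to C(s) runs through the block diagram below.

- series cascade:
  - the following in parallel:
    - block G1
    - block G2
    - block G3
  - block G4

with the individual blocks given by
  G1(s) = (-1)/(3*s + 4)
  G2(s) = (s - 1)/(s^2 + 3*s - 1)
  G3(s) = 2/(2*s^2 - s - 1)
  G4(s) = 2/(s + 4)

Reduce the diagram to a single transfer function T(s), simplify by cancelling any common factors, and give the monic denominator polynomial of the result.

Step 1: combine G1, G2, G3 in parallel gives (4*s^4 + 20*s^2 + 23*s - 5)/(6*s^5 + 23*s^4 + 2*s^3 - 30*s^2 - 5*s + 4)
Step 2: multiply (G1+G2+G3), G4 (series) gives (8*s^4 + 40*s^2 + 46*s - 10)/(6*s^6 + 47*s^5 + 94*s^4 - 22*s^3 - 125*s^2 - 16*s + 16)
The result of step 2 is T(s) in lowest terms. Its denominator has leading coefficient 6; dividing the denominator through by 6 makes it monic.

Answer: s^6 + 47*s^5/6 + 47*s^4/3 - 11*s^3/3 - 125*s^2/6 - 8*s/3 + 8/3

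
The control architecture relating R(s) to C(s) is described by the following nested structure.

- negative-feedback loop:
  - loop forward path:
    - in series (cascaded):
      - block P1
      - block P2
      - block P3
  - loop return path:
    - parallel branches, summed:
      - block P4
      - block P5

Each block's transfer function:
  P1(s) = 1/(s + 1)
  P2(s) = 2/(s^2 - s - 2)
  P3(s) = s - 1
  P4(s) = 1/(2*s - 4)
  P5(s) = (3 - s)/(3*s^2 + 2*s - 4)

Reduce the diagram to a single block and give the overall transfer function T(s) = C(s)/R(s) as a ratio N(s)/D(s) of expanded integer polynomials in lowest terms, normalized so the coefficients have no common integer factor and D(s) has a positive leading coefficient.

Step 1. reduce the series chain P1, P2, P3, giving (2*s - 2)/(s^3 - 3*s - 2)
Step 2. combine P4, P5 in parallel, giving (s^2 + 12*s - 16)/(6*s^3 - 8*s^2 - 16*s + 16)
Step 3. apply the feedback formula to (P1*P2*P3), (P4+P5), which is the overall transfer function T(s) = C(s)/R(s) in lowest terms

Hence the answer: (6*s^4 - 14*s^3 - 8*s^2 + 32*s - 16)/(3*s^6 - 4*s^5 - 17*s^4 + 15*s^3 + 43*s^2 - 36*s)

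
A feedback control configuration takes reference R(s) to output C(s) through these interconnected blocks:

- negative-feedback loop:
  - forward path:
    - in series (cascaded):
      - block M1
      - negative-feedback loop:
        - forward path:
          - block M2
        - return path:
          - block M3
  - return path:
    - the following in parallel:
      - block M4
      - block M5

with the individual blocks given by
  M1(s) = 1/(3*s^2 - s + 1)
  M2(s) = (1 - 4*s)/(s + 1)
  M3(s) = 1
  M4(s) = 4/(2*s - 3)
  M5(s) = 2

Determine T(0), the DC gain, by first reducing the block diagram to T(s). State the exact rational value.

The answer is 3/8.

Reasoning:
Step 1. feedback reduction of M2, M3 = (4*s - 1)/(3*s - 2)
Step 2. multiply M1, [M2/(1+M2*M3)] (series) = (4*s - 1)/(9*s^3 - 9*s^2 + 5*s - 2)
Step 3. sum the parallel branches M4, M5 = (4*s - 2)/(2*s - 3)
Step 4. close the feedback loop around (M1*[M2/(1+M2*M3)]), (M4+M5) = (8*s^2 - 14*s + 3)/(18*s^4 - 45*s^3 + 53*s^2 - 31*s + 8)
The step-4 result is T(s). Setting s = 0: T(0) = 3/8.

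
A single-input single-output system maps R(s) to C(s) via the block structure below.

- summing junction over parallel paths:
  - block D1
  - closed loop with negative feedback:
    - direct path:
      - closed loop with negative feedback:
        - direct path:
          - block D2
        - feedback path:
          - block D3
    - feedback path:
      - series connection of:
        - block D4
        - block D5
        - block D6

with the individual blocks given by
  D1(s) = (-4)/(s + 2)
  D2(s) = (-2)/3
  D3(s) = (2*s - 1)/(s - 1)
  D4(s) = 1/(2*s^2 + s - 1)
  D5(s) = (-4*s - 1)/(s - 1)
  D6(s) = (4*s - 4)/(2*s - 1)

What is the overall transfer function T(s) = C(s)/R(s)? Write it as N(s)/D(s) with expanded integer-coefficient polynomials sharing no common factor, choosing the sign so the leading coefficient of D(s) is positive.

Step 1: collapse the loop (D2 forward, D3 return) = (2*s - 2)/(s + 1)
Step 2: series reduction of D4, D5, D6 = (-16*s - 4)/(4*s^3 - 3*s + 1)
Step 3: reduce the feedback loop with forward [D2/(1+D2*D3)] and return (D4*D5*D6) = (8*s^4 - 8*s^3 - 6*s^2 + 8*s - 2)/(4*s^4 + 4*s^3 - 35*s^2 + 22*s + 9)
Step 4: parallel reduction of D1, [[D2/(1+D2*D3)]/(1+[D2/(1+D2*D3)]*(D4*D5*D6))]: this yields T(s), and no further normalization is needed

Hence the answer: (8*s^5 - 8*s^4 - 38*s^3 + 136*s^2 - 74*s - 40)/(4*s^5 + 12*s^4 - 27*s^3 - 48*s^2 + 53*s + 18)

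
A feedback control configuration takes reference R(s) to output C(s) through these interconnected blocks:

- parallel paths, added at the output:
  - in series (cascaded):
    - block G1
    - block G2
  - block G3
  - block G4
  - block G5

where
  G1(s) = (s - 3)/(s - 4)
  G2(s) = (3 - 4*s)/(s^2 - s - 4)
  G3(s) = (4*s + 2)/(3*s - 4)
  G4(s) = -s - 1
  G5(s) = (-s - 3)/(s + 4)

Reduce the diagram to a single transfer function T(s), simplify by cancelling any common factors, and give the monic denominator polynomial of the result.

Reducing step by step:

Step 1 - reduce the series chain G1, G2 -> (-4*s^2 + 15*s - 9)/(s^3 - 5*s^2 + 16)
Step 2 - parallel reduction of (G1*G2), G3, G4, G5 -> (-3*s^6 + 5*s^5 + 59*s^4 - 104*s^3 - 183*s^2 + 24*s + 720)/(3*s^5 - 7*s^4 - 56*s^3 + 128*s^2 + 128*s - 256)
The result of step 2 is T(s) in lowest terms. Its denominator has leading coefficient 3; dividing the denominator through by 3 makes it monic.

Answer: s^5 - 7*s^4/3 - 56*s^3/3 + 128*s^2/3 + 128*s/3 - 256/3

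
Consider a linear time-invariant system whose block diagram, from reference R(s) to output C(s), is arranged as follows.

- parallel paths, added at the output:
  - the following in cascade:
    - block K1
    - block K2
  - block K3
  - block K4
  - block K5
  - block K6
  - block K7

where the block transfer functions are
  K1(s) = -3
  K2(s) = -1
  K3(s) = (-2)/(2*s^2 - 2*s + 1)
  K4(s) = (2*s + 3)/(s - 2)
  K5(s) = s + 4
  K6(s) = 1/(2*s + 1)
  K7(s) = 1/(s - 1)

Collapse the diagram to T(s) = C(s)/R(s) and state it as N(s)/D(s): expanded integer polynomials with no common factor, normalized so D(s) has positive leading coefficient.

The answer is (4*s^6 + 22*s^5 - 78*s^4 + 59*s^3 + 9*s^2 - 26*s + 7)/(4*s^5 - 14*s^4 + 14*s^3 - 3*s^2 - 3*s + 2).

Reasoning:
Step 1. series reduction of K1, K2, giving 3
Step 2. add (K1*K2), K3, K4, K5, K6, K7 (parallel): this yields T(s), and no further normalization is needed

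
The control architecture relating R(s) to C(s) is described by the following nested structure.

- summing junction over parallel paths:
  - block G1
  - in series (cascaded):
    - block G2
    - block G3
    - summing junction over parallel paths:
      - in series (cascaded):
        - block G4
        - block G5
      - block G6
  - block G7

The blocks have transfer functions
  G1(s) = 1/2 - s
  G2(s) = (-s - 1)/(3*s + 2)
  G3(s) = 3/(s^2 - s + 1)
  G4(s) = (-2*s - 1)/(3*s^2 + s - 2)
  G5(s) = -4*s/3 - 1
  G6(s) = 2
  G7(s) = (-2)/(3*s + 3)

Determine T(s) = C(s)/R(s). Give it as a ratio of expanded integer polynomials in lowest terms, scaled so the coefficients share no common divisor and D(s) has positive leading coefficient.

Answer: (-54*s^6 + 27*s^5 - 12*s^4 - 186*s^3 - 245*s^2 - 34*s + 58)/(54*s^5 - 24*s^3 + 54*s^2 - 24)

Working:
Step 1: multiply G4, G5 (series) -> (8*s^2 + 10*s + 3)/(9*s^2 + 3*s - 6)
Step 2: sum the parallel branches (G4*G5), G6 -> (26*s^2 + 16*s - 9)/(9*s^2 + 3*s - 6)
Step 3: cascade G2, G3, ((G4*G5)+G6) -> (-26*s^2 - 16*s + 9)/(9*s^4 - 9*s^3 + 5*s^2 + 4*s - 4)
Step 4: parallel reduction of G1, (G2*G3*((G4*G5)+G6)), G7: this yields T(s), and no further normalization is needed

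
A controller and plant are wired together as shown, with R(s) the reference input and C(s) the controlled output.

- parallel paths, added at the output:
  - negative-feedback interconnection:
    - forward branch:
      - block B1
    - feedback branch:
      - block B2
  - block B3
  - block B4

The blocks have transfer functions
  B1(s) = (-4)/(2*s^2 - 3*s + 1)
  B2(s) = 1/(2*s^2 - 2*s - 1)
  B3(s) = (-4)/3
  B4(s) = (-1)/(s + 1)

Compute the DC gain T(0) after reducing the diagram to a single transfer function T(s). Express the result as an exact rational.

(1) reduce the feedback loop with forward B1 and return B2 -> (-8*s^2 + 8*s + 4)/(4*s^4 - 10*s^3 + 6*s^2 + s - 5)
(2) combine [B1/(1+B1*B2)], B3, B4 in parallel -> (-16*s^5 + 12*s^4 + 22*s^3 - 46*s^2 + 49*s + 47)/(12*s^5 - 18*s^4 - 12*s^3 + 21*s^2 - 12*s - 15)
DC gain: substitute s = 0 into T(s) from step 2: T(0) = 47/(-15) = -47/15.

Answer: -47/15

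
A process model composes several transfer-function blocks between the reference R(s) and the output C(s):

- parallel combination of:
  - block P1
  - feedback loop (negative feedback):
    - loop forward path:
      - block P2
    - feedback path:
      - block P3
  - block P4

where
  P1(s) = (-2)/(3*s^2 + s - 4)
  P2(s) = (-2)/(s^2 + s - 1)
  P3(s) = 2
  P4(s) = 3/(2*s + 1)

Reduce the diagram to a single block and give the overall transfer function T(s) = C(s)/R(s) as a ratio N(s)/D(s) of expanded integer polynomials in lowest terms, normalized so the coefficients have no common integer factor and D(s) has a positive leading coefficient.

1. close the feedback loop around P2, P3 = (-2)/(s^2 + s - 5)
2. reduce the parallel group P1, [P2/(1+P2*P3)], P4, which is the overall transfer function T(s) = C(s)/R(s) in lowest terms

Therefore the answer is (9*s^4 - 4*s^3 - 70*s^2 + 5*s + 78)/(6*s^5 + 11*s^4 - 32*s^3 - 36*s^2 + 31*s + 20).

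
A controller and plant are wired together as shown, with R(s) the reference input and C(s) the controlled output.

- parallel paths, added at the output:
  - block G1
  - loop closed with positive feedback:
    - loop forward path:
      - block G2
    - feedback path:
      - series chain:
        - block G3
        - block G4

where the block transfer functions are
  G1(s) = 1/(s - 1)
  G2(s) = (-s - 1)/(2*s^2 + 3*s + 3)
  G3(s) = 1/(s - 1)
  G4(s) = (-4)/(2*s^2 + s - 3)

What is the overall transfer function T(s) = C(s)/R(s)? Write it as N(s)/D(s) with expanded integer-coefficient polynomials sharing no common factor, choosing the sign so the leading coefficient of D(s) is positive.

Reducing step by step:

(1) reduce the series chain G3, G4 = (-4)/(2*s^3 - s^2 - 4*s + 3)
(2) reduce the feedback loop with forward G2 and return (G3*G4) = (-2*s^4 - s^3 + 5*s^2 + s - 3)/(4*s^5 + 4*s^4 - 5*s^3 - 9*s^2 - 7*s + 5)
(3) combine G1, [G2/(1-G2*(G3*G4))] in parallel - this is the overall T(s), already in the required normalized form

Answer: (2*s^5 + 5*s^4 + s^3 - 13*s^2 - 11*s + 8)/(4*s^6 - 9*s^4 - 4*s^3 + 2*s^2 + 12*s - 5)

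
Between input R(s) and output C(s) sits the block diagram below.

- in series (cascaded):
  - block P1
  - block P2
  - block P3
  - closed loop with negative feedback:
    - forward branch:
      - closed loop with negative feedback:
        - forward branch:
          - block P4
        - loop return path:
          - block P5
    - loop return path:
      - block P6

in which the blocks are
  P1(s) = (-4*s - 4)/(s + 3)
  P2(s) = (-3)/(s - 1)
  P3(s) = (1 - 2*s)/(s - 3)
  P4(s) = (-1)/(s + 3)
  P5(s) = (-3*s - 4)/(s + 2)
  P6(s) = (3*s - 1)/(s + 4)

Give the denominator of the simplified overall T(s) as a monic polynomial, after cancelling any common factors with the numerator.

Step 1. collapse the loop (P4 forward, P5 return) -> (-s - 2)/(s^2 + 8*s + 10)
Step 2. apply the feedback formula to [P4/(1+P4*P5)], P6 -> (-s^2 - 6*s - 8)/(s^3 + 9*s^2 + 37*s + 42)
Step 3. reduce the series chain P1, P2, P3, [[P4/(1+P4*P5)]/(1+[P4/(1+P4*P5)]*P6)] -> (24*s^4 + 156*s^3 + 252*s^2 + 24*s - 96)/(s^6 + 8*s^5 + 19*s^4 - 67*s^3 - 294*s^2 - 45*s + 378)
No further cancellation is possible in the step-3 result, so that is T(s). Its denominator is already monic.

Final answer: s^6 + 8*s^5 + 19*s^4 - 67*s^3 - 294*s^2 - 45*s + 378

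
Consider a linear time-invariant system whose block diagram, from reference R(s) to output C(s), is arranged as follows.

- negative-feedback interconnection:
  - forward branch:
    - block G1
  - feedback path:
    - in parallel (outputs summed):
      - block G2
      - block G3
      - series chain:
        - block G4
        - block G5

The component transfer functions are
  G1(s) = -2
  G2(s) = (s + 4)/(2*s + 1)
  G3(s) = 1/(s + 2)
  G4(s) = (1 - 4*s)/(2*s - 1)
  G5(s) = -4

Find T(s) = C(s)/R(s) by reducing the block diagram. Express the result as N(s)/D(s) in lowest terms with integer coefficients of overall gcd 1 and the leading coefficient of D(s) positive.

First reduce the diagram to T(s).

Step 1. combine G4, G5 in series; result (16*s - 4)/(2*s - 1)
Step 2. parallel reduction of G2, G3, (G4*G5); result (34*s^3 + 87*s^2 + 22*s - 17)/(4*s^3 + 8*s^2 - s - 2)
Step 3. apply the feedback formula to G1, (G2+G3+(G4*G5)), which is the overall transfer function T(s) = C(s)/R(s) in lowest terms

Answer: (8*s^3 + 16*s^2 - 2*s - 4)/(64*s^3 + 166*s^2 + 45*s - 32)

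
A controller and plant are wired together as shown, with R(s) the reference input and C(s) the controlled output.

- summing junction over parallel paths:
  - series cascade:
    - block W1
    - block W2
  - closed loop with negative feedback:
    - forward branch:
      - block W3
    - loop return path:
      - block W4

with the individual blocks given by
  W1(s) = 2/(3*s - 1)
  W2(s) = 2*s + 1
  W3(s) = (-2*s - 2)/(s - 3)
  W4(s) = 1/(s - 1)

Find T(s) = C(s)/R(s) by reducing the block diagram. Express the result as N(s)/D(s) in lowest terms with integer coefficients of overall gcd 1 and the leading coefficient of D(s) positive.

Reducing step by step:

Step 1 - series reduction of W1, W2 -> (4*s + 2)/(3*s - 1)
Step 2 - reduce the feedback loop with forward W3 and return W4 -> (2 - 2*s^2)/(s^2 - 6*s + 1)
Step 3 - add (W1*W2), [W3/(1+W3*W4)] (parallel); the result is T(s) itself (integer coefficients, no common factor, positive leading denominator coefficient)

Answer: (-2*s^3 - 20*s^2 - 2*s)/(3*s^3 - 19*s^2 + 9*s - 1)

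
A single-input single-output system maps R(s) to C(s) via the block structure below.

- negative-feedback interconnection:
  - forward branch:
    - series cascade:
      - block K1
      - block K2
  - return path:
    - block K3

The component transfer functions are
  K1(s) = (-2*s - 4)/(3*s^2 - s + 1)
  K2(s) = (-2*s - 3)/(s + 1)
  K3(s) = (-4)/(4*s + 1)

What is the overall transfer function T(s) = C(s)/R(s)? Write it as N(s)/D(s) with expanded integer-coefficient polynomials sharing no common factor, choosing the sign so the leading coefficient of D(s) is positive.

1. cascade K1, K2, giving (4*s^2 + 14*s + 12)/(3*s^3 + 2*s^2 + 1)
2. collapse the loop ((K1*K2) forward, K3 return), giving the overall T(s)

Therefore the answer is (16*s^3 + 60*s^2 + 62*s + 12)/(12*s^4 + 11*s^3 - 14*s^2 - 52*s - 47).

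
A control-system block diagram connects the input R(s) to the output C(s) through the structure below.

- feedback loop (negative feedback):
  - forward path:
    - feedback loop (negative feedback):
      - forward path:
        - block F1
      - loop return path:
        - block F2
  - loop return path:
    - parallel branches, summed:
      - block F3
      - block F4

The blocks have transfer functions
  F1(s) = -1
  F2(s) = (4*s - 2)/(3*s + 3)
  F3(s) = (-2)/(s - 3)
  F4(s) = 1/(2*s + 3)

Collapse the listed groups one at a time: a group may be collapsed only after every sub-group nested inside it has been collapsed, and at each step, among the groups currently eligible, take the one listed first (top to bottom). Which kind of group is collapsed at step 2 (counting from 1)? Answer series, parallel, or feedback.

1. feedback reduction of F1, F2
2. parallel reduction of F3, F4
3. collapse the loop ([F1/(1+F1*F2)] forward, (F3+F4) return)
Step 2: parallel.

Final answer: parallel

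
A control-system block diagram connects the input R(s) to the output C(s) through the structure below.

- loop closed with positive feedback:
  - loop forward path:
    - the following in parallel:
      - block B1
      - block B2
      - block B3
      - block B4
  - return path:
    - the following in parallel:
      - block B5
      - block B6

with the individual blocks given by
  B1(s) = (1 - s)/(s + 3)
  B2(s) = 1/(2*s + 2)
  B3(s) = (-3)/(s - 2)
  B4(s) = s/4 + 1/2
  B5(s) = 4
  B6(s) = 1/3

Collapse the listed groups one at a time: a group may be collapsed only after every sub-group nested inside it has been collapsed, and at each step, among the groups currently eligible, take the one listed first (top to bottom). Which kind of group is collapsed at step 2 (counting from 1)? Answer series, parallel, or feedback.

[1] sum the parallel branches B1, B2, B3, B4
[2] parallel reduction of B5, B6
[3] apply the feedback formula to (B1+B2+B3+B4), (B5+B6)
Step 2 collapses a parallel group.

Hence the answer: parallel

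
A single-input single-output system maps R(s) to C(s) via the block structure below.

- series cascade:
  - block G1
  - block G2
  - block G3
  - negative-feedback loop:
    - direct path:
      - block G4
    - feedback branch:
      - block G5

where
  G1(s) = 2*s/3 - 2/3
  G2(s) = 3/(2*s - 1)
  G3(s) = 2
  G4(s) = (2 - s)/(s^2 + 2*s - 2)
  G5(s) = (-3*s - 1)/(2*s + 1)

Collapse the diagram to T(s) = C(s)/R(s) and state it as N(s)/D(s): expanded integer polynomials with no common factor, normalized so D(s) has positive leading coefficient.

Reducing step by step:

Step 1: reduce the feedback loop with forward G4 and return G5 gives (-2*s^2 + 3*s + 2)/(2*s^3 + 8*s^2 - 7*s - 4)
Step 2: series reduction of G1, G2, G3, [G4/(1+G4*G5)] - this is the overall T(s), already in the required normalized form

Answer: (-8*s^3 + 20*s^2 - 4*s - 8)/(4*s^4 + 14*s^3 - 22*s^2 - s + 4)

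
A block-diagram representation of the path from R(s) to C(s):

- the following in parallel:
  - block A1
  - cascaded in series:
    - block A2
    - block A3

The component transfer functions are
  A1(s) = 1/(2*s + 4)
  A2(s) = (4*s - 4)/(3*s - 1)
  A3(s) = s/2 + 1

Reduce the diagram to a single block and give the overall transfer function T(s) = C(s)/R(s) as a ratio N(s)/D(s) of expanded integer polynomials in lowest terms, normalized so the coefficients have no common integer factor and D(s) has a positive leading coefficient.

(1) reduce the series chain A2, A3: (2*s^2 + 2*s - 4)/(3*s - 1)
(2) add A1, (A2*A3) (parallel); the result is T(s) itself (integer coefficients, no common factor, positive leading denominator coefficient)

Answer: (4*s^3 + 12*s^2 + 3*s - 17)/(6*s^2 + 10*s - 4)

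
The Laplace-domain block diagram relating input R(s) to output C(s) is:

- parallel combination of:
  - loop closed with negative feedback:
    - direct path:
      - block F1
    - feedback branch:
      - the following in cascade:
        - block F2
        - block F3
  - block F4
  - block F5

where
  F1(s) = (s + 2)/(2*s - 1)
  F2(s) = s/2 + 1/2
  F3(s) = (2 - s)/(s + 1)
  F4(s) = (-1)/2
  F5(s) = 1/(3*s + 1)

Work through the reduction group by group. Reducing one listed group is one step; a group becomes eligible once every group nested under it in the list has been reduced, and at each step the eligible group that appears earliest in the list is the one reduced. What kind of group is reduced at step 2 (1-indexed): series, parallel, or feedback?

Answer: feedback

Working:
1. series reduction of F2, F3
2. apply the feedback formula to F1, (F2*F3)
3. parallel reduction of [F1/(1+F1*(F2*F3))], F4, F5
Step 2: feedback.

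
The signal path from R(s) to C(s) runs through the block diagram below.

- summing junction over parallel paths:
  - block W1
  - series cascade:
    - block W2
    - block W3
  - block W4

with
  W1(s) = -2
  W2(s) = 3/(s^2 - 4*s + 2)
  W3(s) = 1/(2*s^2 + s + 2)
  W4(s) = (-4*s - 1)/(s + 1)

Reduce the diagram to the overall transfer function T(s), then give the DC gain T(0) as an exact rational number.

Answer: -9/4

Working:
1. combine W2, W3 in series, giving 3/(2*s^4 - 7*s^3 + 2*s^2 - 6*s + 4)
2. combine W1, (W2*W3), W4 in parallel, giving (-12*s^5 + 36*s^4 + 9*s^3 + 30*s^2 - 3*s - 9)/(2*s^5 - 5*s^4 - 5*s^3 - 4*s^2 - 2*s + 4)
That last expression is T(s); at s = 0 only the constant terms survive, so T(0) = -9/4.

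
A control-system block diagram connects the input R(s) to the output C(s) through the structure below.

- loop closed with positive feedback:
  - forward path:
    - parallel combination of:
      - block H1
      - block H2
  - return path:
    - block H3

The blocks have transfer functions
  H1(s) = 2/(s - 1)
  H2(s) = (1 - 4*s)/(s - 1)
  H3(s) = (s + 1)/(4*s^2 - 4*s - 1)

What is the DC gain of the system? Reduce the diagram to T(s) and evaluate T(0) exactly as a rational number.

Step 1 - sum the parallel branches H1, H2 -> (3 - 4*s)/(s - 1)
Step 2 - reduce the feedback loop with forward (H1+H2) and return H3 -> (-16*s^3 + 28*s^2 - 8*s - 3)/(4*s^3 - 4*s^2 + 4*s - 2)
Evaluating the step-2 result (the overall T(s)) at s = 0 gives T(0) = -3/(-2) = 3/2.

Therefore the answer is 3/2.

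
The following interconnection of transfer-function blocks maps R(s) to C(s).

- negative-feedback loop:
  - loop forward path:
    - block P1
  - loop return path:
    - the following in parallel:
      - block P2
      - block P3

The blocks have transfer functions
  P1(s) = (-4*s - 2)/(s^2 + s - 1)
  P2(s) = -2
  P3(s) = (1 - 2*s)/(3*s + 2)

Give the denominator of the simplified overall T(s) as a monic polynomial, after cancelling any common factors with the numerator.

Reducing step by step:

Step 1 - sum the parallel branches P2, P3 gives (-8*s - 3)/(3*s + 2)
Step 2 - close the feedback loop around P1, (P2+P3) gives (-12*s^2 - 14*s - 4)/(3*s^3 + 37*s^2 + 27*s + 4)
The result of step 2 is T(s) in lowest terms. Its denominator has leading coefficient 3; dividing the denominator through by 3 makes it monic.

Answer: s^3 + 37*s^2/3 + 9*s + 4/3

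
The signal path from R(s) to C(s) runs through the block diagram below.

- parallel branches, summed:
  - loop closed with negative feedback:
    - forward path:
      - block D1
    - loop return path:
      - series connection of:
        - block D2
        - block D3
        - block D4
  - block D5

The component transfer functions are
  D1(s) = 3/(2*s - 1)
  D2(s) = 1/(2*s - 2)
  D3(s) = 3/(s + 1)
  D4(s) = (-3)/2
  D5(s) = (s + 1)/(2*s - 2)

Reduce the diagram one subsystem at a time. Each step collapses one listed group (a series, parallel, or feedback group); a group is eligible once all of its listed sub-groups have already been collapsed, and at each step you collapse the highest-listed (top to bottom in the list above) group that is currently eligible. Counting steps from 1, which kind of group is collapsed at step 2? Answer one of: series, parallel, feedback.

1. reduce the series chain D2, D3, D4
2. apply the feedback formula to D1, (D2*D3*D4)
3. parallel reduction of [D1/(1+D1*(D2*D3*D4))], D5
The group at step 2 is a feedback group.

Therefore the answer is feedback.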